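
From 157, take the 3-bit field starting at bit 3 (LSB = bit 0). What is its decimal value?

3

v = 10011101
Shift right by 3: 10011
Mask low 3 bits: 011 = 3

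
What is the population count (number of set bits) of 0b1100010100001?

5

n = 1100010100001
Count the 1s: 1 + 1 + 1 + 1 + 1 = 5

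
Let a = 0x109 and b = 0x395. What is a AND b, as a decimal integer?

0x109 = 0100001001
0x395 = 1110010101
AND → 0100000001 = 257

257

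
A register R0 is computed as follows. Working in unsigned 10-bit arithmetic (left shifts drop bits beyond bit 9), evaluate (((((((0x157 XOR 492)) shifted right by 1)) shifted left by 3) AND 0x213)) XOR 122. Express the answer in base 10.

634

0x157 = 0101010111
492 = 0111101100
→ XOR → 0010111011 = 187
→ shifted right by 1 → 0001011101 = 93
→ shifted left by 3 (mod 2^10) → 1011101000 = 744
0x213 = 1000010011
→ AND → 1000000000 = 512
122 = 0001111010
→ XOR → 1001111010 = 634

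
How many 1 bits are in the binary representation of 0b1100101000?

n = 1100101000
Count the 1s: 1 + 1 + 1 + 1 = 4

4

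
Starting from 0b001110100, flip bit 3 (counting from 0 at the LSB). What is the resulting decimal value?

124

x = 001110100
bit 3 is currently 0; toggle it via x ^ (1 << 3) = x ^ 8
→ 001111100 = 124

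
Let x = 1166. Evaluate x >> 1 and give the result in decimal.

583

1166 = 10010001110
shift right by 1 → 01001000111 = 583
(equivalently, floor(1166 / 2))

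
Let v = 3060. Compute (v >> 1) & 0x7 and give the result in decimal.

v = 000101111110100
Shift right by 1: 00010111111010
Mask low 3 bits: 010 = 2

2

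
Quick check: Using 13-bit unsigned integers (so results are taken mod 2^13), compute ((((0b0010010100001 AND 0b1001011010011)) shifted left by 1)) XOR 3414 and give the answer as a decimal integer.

3156

0b0010010100001 = 0010010100001
0b1001011010011 = 1001011010011
→ AND → 0000010000001 = 129
→ shifted left by 1 (mod 2^13) → 0000100000010 = 258
3414 = 0110101010110
→ XOR → 0110001010100 = 3156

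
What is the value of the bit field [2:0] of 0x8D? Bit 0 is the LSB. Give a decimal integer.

v = 010001101
Shift right by 0: 010001101
Mask low 3 bits: 101 = 5

5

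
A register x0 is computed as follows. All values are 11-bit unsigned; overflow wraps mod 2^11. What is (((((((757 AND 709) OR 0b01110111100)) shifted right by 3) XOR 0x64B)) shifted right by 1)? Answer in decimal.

794

757 = 01011110101
709 = 01011000101
→ AND → 01011000101 = 709
0b01110111100 = 01110111100
→ OR → 01111111101 = 1021
→ shifted right by 3 → 00001111111 = 127
0x64B = 11001001011
→ XOR → 11000110100 = 1588
→ shifted right by 1 → 01100011010 = 794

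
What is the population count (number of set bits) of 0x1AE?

6

0x1AE = 110101110
Count the 1s: 1 + 1 + 1 + 1 + 1 + 1 = 6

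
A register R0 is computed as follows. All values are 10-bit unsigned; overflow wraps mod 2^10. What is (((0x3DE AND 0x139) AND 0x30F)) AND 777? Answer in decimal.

264

0x3DE = 1111011110
0x139 = 0100111001
→ AND → 0100011000 = 280
0x30F = 1100001111
→ AND → 0100001000 = 264
777 = 1100001001
→ AND → 0100001000 = 264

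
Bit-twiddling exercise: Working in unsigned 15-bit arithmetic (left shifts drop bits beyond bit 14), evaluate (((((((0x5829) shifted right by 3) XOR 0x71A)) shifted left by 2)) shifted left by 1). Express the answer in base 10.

0x5829 = 101100000101001
→ shifted right by 3 → 000101100000101 = 2821
0x71A = 000011100011010
→ XOR → 000110000011111 = 3103
→ shifted left by 2 (mod 2^15) → 011000001111100 = 12412
→ shifted left by 1 (mod 2^15) → 110000011111000 = 24824

24824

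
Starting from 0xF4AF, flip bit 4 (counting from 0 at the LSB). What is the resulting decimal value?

62655

x = 1111010010101111
bit 4 is currently 0; toggle it via x ^ (1 << 4) = x ^ 16
→ 1111010010111111 = 62655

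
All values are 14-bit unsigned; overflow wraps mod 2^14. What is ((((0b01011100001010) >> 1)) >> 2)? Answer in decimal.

0b01011100001010 = 01011100001010
→ >> 1 → 00101110000101 = 2949
→ >> 2 → 00001011100001 = 737

737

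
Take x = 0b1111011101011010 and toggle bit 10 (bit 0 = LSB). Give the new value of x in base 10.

62298

x = 1111011101011010
bit 10 is currently 1; toggle it via x ^ (1 << 10) = x ^ 1024
→ 1111001101011010 = 62298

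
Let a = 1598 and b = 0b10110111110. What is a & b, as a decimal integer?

1086

1598 = 11000111110
b = 10110111110
AND → 10000111110 = 1086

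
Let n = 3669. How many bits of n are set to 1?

3669 = 111001010101
Count the 1s: 1 + 1 + 1 + 1 + 1 + 1 + 1 = 7

7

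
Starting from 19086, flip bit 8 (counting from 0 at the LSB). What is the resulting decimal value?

19342

x = 100101010001110
bit 8 is currently 0; toggle it via x ^ (1 << 8) = x ^ 256
→ 100101110001110 = 19342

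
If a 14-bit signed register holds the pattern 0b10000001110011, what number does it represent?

pattern = 10000001110011 (MSB is 1 ⇒ negative)
Invert: 01111110001100, add 1 → 01111110001101 = 8077, so the value is -8077.
(Equivalently: 8307 - 2^14 = 8307 - 16384 = -8077.)

-8077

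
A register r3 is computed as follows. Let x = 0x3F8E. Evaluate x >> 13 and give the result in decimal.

0x3F8E = 11111110001110
shift right by 13 → 00000000000001 = 1
(equivalently, floor(16270 / 8192))

1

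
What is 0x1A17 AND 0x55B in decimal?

0x1A17 = 1101000010111
0x55B = 0010101011011
AND → 0000000010011 = 19

19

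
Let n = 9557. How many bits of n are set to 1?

7

9557 = 10010101010101
Count the 1s: 1 + 1 + 1 + 1 + 1 + 1 + 1 = 7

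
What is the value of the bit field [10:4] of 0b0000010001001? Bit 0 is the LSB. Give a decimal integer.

v = 0000010001001
Shift right by 4: 000001000
Mask low 7 bits: 0001000 = 8

8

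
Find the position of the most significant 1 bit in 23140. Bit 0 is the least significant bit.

14

23140 = 101101001100100
The topmost 1 is at position 14 (since 2^14 = 16384 ≤ 23140 < 32768).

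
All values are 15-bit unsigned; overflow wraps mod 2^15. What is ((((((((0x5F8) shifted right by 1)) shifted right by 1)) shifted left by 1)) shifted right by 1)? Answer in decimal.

0x5F8 = 000010111111000
→ shifted right by 1 → 000001011111100 = 764
→ shifted right by 1 → 000000101111110 = 382
→ shifted left by 1 (mod 2^15) → 000001011111100 = 764
→ shifted right by 1 → 000000101111110 = 382

382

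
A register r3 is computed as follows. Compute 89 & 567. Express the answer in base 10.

17

89 = 0001011001
567 = 1000110111
AND → 0000010001 = 17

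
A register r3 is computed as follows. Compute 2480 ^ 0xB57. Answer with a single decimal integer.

2480 = 100110110000
0xB57 = 101101010111
XOR → 001011100111 = 743

743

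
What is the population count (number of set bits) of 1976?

7

1976 = 11110111000
Count the 1s: 1 + 1 + 1 + 1 + 1 + 1 + 1 = 7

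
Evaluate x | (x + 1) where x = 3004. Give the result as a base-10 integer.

3005

x = 101110111100 = 3004
x + 1 = 101110111101
OR    = 101110111101 = 3005
(x | (x + 1) sets the lowest cleared bit.)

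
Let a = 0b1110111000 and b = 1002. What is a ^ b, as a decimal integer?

82

a = 1110111000
1002 = 1111101010
XOR → 0001010010 = 82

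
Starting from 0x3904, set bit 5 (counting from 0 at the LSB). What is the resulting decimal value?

14628

x = 11100100000100
bit 5 is currently 0; set it via x | (1 << 5) = x | 32
→ 11100100100100 = 14628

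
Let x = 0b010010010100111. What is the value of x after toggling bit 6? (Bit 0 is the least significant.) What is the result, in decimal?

x = 010010010100111
bit 6 is currently 0; toggle it via x ^ (1 << 6) = x ^ 64
→ 010010011100111 = 9447

9447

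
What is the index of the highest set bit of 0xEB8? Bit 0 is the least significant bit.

11

0xEB8 = 111010111000
The topmost 1 is at position 11 (since 2^11 = 2048 ≤ 3768 < 4096).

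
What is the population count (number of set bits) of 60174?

60174 = 1110101100001110
Count the 1s: 1 + 1 + 1 + 1 + 1 + 1 + 1 + 1 + 1 = 9

9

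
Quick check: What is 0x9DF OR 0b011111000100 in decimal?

4063

0x9DF = 100111011111
b = 011111000100
 OR → 111111011111 = 4063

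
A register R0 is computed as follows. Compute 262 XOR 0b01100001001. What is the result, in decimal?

527

262 = 0100000110
b = 1100001001
XOR → 1000001111 = 527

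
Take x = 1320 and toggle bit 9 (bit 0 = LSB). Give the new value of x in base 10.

1832

x = 010100101000
bit 9 is currently 0; toggle it via x ^ (1 << 9) = x ^ 512
→ 011100101000 = 1832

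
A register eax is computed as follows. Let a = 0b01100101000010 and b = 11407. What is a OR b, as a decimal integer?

a = 01100101000010
11407 = 10110010001111
 OR → 11110111001111 = 15823

15823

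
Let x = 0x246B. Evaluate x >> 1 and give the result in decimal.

4661

0x246B = 10010001101011
shift right by 1 → 01001000110101 = 4661
(equivalently, floor(9323 / 2))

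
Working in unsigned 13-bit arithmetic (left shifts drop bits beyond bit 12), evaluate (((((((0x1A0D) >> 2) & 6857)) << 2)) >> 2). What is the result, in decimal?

0x1A0D = 1101000001101
→ >> 2 → 0011010000011 = 1667
6857 = 1101011001001
→ & → 0001010000001 = 641
→ << 2 (mod 2^13) → 0101000000100 = 2564
→ >> 2 → 0001010000001 = 641

641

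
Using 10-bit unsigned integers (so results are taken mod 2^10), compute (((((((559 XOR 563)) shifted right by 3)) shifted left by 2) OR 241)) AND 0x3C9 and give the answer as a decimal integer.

201

559 = 1000101111
563 = 1000110011
→ XOR → 0000011100 = 28
→ shifted right by 3 → 0000000011 = 3
→ shifted left by 2 (mod 2^10) → 0000001100 = 12
241 = 0011110001
→ OR → 0011111101 = 253
0x3C9 = 1111001001
→ AND → 0011001001 = 201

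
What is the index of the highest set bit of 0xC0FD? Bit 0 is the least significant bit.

15

0xC0FD = 1100000011111101
The topmost 1 is at position 15 (since 2^15 = 32768 ≤ 49405 < 65536).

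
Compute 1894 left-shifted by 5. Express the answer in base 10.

60608

1894 = 0000011101100110
shift left by 5 → 1110110011000000 = 60608
(equivalently, 1894 × 2^5 = 1894 × 32)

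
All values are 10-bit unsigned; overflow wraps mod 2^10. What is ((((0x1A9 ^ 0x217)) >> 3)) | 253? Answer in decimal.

0x1A9 = 0110101001
0x217 = 1000010111
→ ^ → 1110111110 = 958
→ >> 3 → 0001110111 = 119
253 = 0011111101
→ | → 0011111111 = 255

255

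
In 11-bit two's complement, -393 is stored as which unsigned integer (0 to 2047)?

1655

393 in 11 bits: 00110001001
Invert: 11001110110
Add 1:  11001110111 = 1655
(Check: 2^11 - 393 = 2048 - 393 = 1655.)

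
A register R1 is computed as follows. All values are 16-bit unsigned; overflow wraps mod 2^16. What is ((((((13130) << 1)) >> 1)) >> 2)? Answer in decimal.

3282

13130 = 0011001101001010
→ << 1 (mod 2^16) → 0110011010010100 = 26260
→ >> 1 → 0011001101001010 = 13130
→ >> 2 → 0000110011010010 = 3282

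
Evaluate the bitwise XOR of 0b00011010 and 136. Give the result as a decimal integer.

a = 00011010
136 = 10001000
XOR → 10010010 = 146

146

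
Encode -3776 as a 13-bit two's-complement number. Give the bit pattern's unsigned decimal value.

4416

3776 in 13 bits: 0111011000000
Invert: 1000100111111
Add 1:  1000101000000 = 4416
(Check: 2^13 - 3776 = 8192 - 3776 = 4416.)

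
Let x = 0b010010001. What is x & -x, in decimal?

1

x = 10010001 = 145
-x (two's complement) = …01101111
AND   = 00000001 = 1
(x & -x isolates the lowest set bit of x.)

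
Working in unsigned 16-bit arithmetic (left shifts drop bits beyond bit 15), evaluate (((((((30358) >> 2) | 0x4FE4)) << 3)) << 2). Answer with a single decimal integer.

30358 = 0111011010010110
→ >> 2 → 0001110110100101 = 7589
0x4FE4 = 0100111111100100
→ | → 0101111111100101 = 24549
→ << 3 (mod 2^16) → 1111111100101000 = 65320
→ << 2 (mod 2^16) → 1111110010100000 = 64672

64672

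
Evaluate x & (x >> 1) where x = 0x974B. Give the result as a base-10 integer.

x = 1001011101001011 = 38731
x>>1 = 0100101110100101
AND  = 0000001100000001 = 769
(x & (x >> 1) has a 1 wherever x has two consecutive 1 bits.)

769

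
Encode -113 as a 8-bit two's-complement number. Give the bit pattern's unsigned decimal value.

143

113 in 8 bits: 01110001
Invert: 10001110
Add 1:  10001111 = 143
(Check: 2^8 - 113 = 256 - 113 = 143.)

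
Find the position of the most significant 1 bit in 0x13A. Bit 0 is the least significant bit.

0x13A = 100111010
The topmost 1 is at position 8 (since 2^8 = 256 ≤ 314 < 512).

8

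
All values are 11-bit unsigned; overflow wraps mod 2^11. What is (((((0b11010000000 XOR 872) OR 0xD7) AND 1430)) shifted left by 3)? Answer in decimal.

1200

0b11010000000 = 11010000000
872 = 01101101000
→ XOR → 10111101000 = 1512
0xD7 = 00011010111
→ OR → 10111111111 = 1535
1430 = 10110010110
→ AND → 10110010110 = 1430
→ shifted left by 3 (mod 2^11) → 10010110000 = 1200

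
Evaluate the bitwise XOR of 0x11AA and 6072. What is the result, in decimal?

1554

0x11AA = 1000110101010
6072 = 1011110111000
XOR → 0011000010010 = 1554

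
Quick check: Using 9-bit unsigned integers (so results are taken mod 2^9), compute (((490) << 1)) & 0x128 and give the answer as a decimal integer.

256

490 = 111101010
→ << 1 (mod 2^9) → 111010100 = 468
0x128 = 100101000
→ & → 100000000 = 256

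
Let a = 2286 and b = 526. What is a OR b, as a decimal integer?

2798

2286 = 100011101110
526 = 001000001110
 OR → 101011101110 = 2798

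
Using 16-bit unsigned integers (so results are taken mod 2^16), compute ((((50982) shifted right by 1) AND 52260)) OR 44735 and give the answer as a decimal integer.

61119

50982 = 1100011100100110
→ shifted right by 1 → 0110001110010011 = 25491
52260 = 1100110000100100
→ AND → 0100000000000000 = 16384
44735 = 1010111010111111
→ OR → 1110111010111111 = 61119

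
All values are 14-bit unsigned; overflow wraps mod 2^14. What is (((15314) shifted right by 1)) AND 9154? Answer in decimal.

15314 = 11101111010010
→ shifted right by 1 → 01110111101001 = 7657
9154 = 10001111000010
→ AND → 00000111000000 = 448

448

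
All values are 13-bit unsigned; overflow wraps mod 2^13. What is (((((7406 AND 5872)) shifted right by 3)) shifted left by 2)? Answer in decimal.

2672

7406 = 1110011101110
5872 = 1011011110000
→ AND → 1010011100000 = 5344
→ shifted right by 3 → 0001010011100 = 668
→ shifted left by 2 (mod 2^13) → 0101001110000 = 2672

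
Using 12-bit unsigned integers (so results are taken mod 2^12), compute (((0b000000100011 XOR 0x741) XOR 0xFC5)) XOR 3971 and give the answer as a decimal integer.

1828

0b000000100011 = 000000100011
0x741 = 011101000001
→ XOR → 011101100010 = 1890
0xFC5 = 111111000101
→ XOR → 100010100111 = 2215
3971 = 111110000011
→ XOR → 011100100100 = 1828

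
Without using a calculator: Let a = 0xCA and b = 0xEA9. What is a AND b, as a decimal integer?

136

0xCA = 000011001010
0xEA9 = 111010101001
AND → 000010001000 = 136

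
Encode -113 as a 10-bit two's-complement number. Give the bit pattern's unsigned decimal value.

113 in 10 bits: 0001110001
Invert: 1110001110
Add 1:  1110001111 = 911
(Check: 2^10 - 113 = 1024 - 113 = 911.)

911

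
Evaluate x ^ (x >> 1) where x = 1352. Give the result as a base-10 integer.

2028

x = 10101001000 = 1352
x>>1 = 01010100100
XOR  = 11111101100 = 2028
(x ^ (x >> 1) gives the standard binary-reflected Gray code of x.)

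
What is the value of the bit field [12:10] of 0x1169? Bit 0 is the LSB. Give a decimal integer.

v = 01000101101001
Shift right by 10: 0100
Mask low 3 bits: 100 = 4

4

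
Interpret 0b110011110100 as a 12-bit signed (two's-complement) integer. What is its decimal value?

pattern = 110011110100 (MSB is 1 ⇒ negative)
Invert: 001100001011, add 1 → 001100001100 = 780, so the value is -780.
(Equivalently: 3316 - 2^12 = 3316 - 4096 = -780.)

-780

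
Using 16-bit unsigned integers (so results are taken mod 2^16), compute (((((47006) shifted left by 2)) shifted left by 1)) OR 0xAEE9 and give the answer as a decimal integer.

47006 = 1011011110011110
→ shifted left by 2 (mod 2^16) → 1101111001111000 = 56952
→ shifted left by 1 (mod 2^16) → 1011110011110000 = 48368
0xAEE9 = 1010111011101001
→ OR → 1011111011111001 = 48889

48889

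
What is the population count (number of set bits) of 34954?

5

34954 = 1000100010001010
Count the 1s: 1 + 1 + 1 + 1 + 1 = 5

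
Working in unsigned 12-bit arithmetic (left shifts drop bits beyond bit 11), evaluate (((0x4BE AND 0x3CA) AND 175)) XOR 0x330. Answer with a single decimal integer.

954

0x4BE = 010010111110
0x3CA = 001111001010
→ AND → 000010001010 = 138
175 = 000010101111
→ AND → 000010001010 = 138
0x330 = 001100110000
→ XOR → 001110111010 = 954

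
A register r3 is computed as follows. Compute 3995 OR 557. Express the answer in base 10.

4031

3995 = 111110011011
557 = 001000101101
 OR → 111110111111 = 4031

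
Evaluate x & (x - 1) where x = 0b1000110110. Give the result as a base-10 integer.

564

x = 1000110110 = 566
x - 1 = 1000110101
AND   = 1000110100 = 564
(x & (x - 1) clears the lowest set bit of x.)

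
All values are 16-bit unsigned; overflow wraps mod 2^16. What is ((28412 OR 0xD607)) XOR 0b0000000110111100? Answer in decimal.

28412 = 0110111011111100
0xD607 = 1101011000000111
→ OR → 1111111011111111 = 65279
0b0000000110111100 = 0000000110111100
→ XOR → 1111111101000011 = 65347

65347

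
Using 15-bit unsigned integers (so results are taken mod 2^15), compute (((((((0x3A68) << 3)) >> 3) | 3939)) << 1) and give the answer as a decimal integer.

0x3A68 = 011101001101000
→ << 3 (mod 2^15) → 101001101000000 = 21312
→ >> 3 → 000101001101000 = 2664
3939 = 000111101100011
→ | → 000111101101011 = 3947
→ << 1 (mod 2^15) → 001111011010110 = 7894

7894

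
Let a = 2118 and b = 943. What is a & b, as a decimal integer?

2118 = 100001000110
943 = 001110101111
AND → 000000000110 = 6

6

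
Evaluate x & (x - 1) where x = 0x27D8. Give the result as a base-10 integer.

x = 10011111011000 = 10200
x - 1 = 10011111010111
AND   = 10011111010000 = 10192
(x & (x - 1) clears the lowest set bit of x.)

10192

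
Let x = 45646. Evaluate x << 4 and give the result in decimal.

45646 = 00001011001001001110
shift left by 4 → 10110010010011100000 = 730336
(equivalently, 45646 × 2^4 = 45646 × 16)

730336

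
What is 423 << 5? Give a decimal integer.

13536

423 = 00000110100111
shift left by 5 → 11010011100000 = 13536
(equivalently, 423 × 2^5 = 423 × 32)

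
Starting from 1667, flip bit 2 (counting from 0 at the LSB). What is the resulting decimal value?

1671

x = 11010000011
bit 2 is currently 0; toggle it via x ^ (1 << 2) = x ^ 4
→ 11010000111 = 1671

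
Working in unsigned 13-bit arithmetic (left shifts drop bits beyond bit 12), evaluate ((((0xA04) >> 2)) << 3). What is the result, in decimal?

0xA04 = 0101000000100
→ >> 2 → 0001010000001 = 641
→ << 3 (mod 2^13) → 1010000001000 = 5128

5128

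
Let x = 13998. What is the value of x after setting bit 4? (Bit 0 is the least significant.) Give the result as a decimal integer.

14014

x = 11011010101110
bit 4 is currently 0; set it via x | (1 << 4) = x | 16
→ 11011010111110 = 14014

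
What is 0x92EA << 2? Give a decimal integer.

0x92EA = 001001001011101010
shift left by 2 → 100100101110101000 = 150440
(equivalently, 37610 × 2^2 = 37610 × 4)

150440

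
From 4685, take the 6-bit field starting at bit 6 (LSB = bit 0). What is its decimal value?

9

v = 1001001001101
Shift right by 6: 1001001
Mask low 6 bits: 001001 = 9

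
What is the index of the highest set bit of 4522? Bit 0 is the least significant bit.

4522 = 1000110101010
The topmost 1 is at position 12 (since 2^12 = 4096 ≤ 4522 < 8192).

12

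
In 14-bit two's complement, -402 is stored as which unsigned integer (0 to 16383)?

402 in 14 bits: 00000110010010
Invert: 11111001101101
Add 1:  11111001101110 = 15982
(Check: 2^14 - 402 = 16384 - 402 = 15982.)

15982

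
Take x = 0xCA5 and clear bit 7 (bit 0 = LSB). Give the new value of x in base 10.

3109

x = 110010100101
bit 7 is currently 1; clear it via x & ~(1 << 7) = x & ~128
→ 110000100101 = 3109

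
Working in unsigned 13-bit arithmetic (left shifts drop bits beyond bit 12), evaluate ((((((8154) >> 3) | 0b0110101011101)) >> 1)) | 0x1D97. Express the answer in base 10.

8154 = 1111111011010
→ >> 3 → 0001111111011 = 1019
0b0110101011101 = 0110101011101
→ | → 0111111111111 = 4095
→ >> 1 → 0011111111111 = 2047
0x1D97 = 1110110010111
→ | → 1111111111111 = 8191

8191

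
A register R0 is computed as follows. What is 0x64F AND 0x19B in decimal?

11

0x64F = 11001001111
0x19B = 00110011011
AND → 00000001011 = 11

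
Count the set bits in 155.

5

155 = 10011011
Count the 1s: 1 + 1 + 1 + 1 + 1 = 5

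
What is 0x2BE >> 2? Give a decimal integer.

0x2BE = 1010111110
shift right by 2 → 0010101111 = 175
(equivalently, floor(702 / 4))

175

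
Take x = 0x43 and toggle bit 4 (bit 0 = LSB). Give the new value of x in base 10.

x = 001000011
bit 4 is currently 0; toggle it via x ^ (1 << 4) = x ^ 16
→ 001010011 = 83

83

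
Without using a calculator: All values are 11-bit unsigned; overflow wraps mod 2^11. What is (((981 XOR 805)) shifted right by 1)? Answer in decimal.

120

981 = 01111010101
805 = 01100100101
→ XOR → 00011110000 = 240
→ shifted right by 1 → 00001111000 = 120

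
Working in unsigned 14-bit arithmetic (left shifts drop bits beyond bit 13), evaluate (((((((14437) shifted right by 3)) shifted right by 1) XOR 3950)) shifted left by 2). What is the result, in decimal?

14437 = 11100001100101
→ shifted right by 3 → 00011100001100 = 1804
→ shifted right by 1 → 00001110000110 = 902
3950 = 00111101101110
→ XOR → 00110011101000 = 3304
→ shifted left by 2 (mod 2^14) → 11001110100000 = 13216

13216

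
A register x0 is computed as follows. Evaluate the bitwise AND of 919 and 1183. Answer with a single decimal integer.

919 = 01110010111
1183 = 10010011111
AND → 00010010111 = 151

151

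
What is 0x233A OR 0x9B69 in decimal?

47995

0x233A = 0010001100111010
0x9B69 = 1001101101101001
 OR → 1011101101111011 = 47995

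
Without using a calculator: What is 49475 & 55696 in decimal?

49408

49475 = 1100000101000011
55696 = 1101100110010000
AND → 1100000100000000 = 49408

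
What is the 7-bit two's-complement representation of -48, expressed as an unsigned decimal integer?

48 in 7 bits: 0110000
Invert: 1001111
Add 1:  1010000 = 80
(Check: 2^7 - 48 = 128 - 48 = 80.)

80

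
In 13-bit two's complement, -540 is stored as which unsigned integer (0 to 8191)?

540 in 13 bits: 0001000011100
Invert: 1110111100011
Add 1:  1110111100100 = 7652
(Check: 2^13 - 540 = 8192 - 540 = 7652.)

7652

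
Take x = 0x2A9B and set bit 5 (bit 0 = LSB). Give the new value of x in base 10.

10939

x = 10101010011011
bit 5 is currently 0; set it via x | (1 << 5) = x | 32
→ 10101010111011 = 10939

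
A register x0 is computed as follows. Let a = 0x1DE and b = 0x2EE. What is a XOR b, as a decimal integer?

816

0x1DE = 0111011110
0x2EE = 1011101110
XOR → 1100110000 = 816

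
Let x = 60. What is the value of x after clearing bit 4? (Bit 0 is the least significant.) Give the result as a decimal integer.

44

x = 00111100
bit 4 is currently 1; clear it via x & ~(1 << 4) = x & ~16
→ 00101100 = 44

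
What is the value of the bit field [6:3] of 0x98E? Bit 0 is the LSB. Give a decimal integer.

1

v = 100110001110
Shift right by 3: 100110001
Mask low 4 bits: 0001 = 1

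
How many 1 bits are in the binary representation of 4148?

4148 = 1000000110100
Count the 1s: 1 + 1 + 1 + 1 = 4

4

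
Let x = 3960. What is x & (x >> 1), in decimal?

1848

x = 111101111000 = 3960
x>>1 = 011110111100
AND  = 011100111000 = 1848
(x & (x >> 1) has a 1 wherever x has two consecutive 1 bits.)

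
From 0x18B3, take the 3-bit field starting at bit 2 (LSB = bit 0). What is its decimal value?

4

v = 01100010110011
Shift right by 2: 011000101100
Mask low 3 bits: 100 = 4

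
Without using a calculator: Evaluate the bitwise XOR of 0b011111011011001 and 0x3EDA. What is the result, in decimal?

3

a = 11111011011001
0x3EDA = 11111011011010
XOR → 00000000000011 = 3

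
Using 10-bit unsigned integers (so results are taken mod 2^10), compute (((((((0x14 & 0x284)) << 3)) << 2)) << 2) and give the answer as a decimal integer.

0x14 = 0000010100
0x284 = 1010000100
→ & → 0000000100 = 4
→ << 3 (mod 2^10) → 0000100000 = 32
→ << 2 (mod 2^10) → 0010000000 = 128
→ << 2 (mod 2^10) → 1000000000 = 512

512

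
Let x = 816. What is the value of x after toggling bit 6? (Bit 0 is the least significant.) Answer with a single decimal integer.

x = 1100110000
bit 6 is currently 0; toggle it via x ^ (1 << 6) = x ^ 64
→ 1101110000 = 880

880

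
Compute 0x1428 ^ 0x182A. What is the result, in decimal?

3074

0x1428 = 1010000101000
0x182A = 1100000101010
XOR → 0110000000010 = 3074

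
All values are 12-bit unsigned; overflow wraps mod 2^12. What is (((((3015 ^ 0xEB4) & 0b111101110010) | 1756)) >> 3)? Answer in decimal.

3015 = 101111000111
0xEB4 = 111010110100
→ ^ → 010101110011 = 1395
0b111101110010 = 111101110010
→ & → 010101110010 = 1394
1756 = 011011011100
→ | → 011111111110 = 2046
→ >> 3 → 000011111111 = 255

255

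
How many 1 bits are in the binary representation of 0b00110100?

n = 110100
Count the 1s: 1 + 1 + 1 = 3

3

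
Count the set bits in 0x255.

5

0x255 = 1001010101
Count the 1s: 1 + 1 + 1 + 1 + 1 = 5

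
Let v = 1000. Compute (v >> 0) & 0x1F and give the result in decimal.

8

v = 001111101000
Shift right by 0: 001111101000
Mask low 5 bits: 01000 = 8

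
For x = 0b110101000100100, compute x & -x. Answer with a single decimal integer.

4

x = 110101000100100 = 27172
-x (two's complement) = …001010111011100
AND   = 000000000000100 = 4
(x & -x isolates the lowest set bit of x.)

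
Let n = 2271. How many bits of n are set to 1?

2271 = 100011011111
Count the 1s: 1 + 1 + 1 + 1 + 1 + 1 + 1 + 1 = 8

8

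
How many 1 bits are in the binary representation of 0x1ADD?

9

0x1ADD = 1101011011101
Count the 1s: 1 + 1 + 1 + 1 + 1 + 1 + 1 + 1 + 1 = 9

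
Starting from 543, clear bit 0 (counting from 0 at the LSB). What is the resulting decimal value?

x = 1000011111
bit 0 is currently 1; clear it via x & ~(1 << 0) = x & ~1
→ 1000011110 = 542

542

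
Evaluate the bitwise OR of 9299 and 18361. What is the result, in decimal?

9299 = 010010001010011
18361 = 100011110111001
 OR → 110011111111011 = 26619

26619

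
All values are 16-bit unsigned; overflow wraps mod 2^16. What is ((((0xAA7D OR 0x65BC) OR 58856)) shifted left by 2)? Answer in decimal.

0xAA7D = 1010101001111101
0x65BC = 0110010110111100
→ OR → 1110111111111101 = 61437
58856 = 1110010111101000
→ OR → 1110111111111101 = 61437
→ shifted left by 2 (mod 2^16) → 1011111111110100 = 49140

49140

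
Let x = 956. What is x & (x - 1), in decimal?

x = 1110111100 = 956
x - 1 = 1110111011
AND   = 1110111000 = 952
(x & (x - 1) clears the lowest set bit of x.)

952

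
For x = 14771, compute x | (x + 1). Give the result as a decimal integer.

x = 11100110110011 = 14771
x + 1 = 11100110110100
OR    = 11100110110111 = 14775
(x | (x + 1) sets the lowest cleared bit.)

14775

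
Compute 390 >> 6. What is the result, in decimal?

390 = 110000110
shift right by 6 → 000000110 = 6
(equivalently, floor(390 / 64))

6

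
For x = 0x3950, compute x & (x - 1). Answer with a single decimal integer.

14656

x = 11100101010000 = 14672
x - 1 = 11100101001111
AND   = 11100101000000 = 14656
(x & (x - 1) clears the lowest set bit of x.)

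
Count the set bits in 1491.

1491 = 10111010011
Count the 1s: 1 + 1 + 1 + 1 + 1 + 1 + 1 = 7

7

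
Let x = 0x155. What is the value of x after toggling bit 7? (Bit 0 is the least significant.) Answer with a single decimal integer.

469

x = 0101010101
bit 7 is currently 0; toggle it via x ^ (1 << 7) = x ^ 128
→ 0111010101 = 469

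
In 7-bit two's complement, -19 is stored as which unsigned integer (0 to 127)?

19 in 7 bits: 0010011
Invert: 1101100
Add 1:  1101101 = 109
(Check: 2^7 - 19 = 128 - 19 = 109.)

109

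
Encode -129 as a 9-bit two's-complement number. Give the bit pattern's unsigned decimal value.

129 in 9 bits: 010000001
Invert: 101111110
Add 1:  101111111 = 383
(Check: 2^9 - 129 = 512 - 129 = 383.)

383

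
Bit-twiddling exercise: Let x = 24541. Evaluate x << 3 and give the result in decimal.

24541 = 000101111111011101
shift left by 3 → 101111111011101000 = 196328
(equivalently, 24541 × 2^3 = 24541 × 8)

196328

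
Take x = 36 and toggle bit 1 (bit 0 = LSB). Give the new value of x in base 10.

38

x = 000100100
bit 1 is currently 0; toggle it via x ^ (1 << 1) = x ^ 2
→ 000100110 = 38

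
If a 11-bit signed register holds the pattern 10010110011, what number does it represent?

pattern = 10010110011 (MSB is 1 ⇒ negative)
Invert: 01101001100, add 1 → 01101001101 = 845, so the value is -845.
(Equivalently: 1203 - 2^11 = 1203 - 2048 = -845.)

-845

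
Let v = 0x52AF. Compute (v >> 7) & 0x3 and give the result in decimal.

v = 0101001010101111
Shift right by 7: 010100101
Mask low 2 bits: 01 = 1

1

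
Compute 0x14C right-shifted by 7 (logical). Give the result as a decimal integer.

0x14C = 101001100
shift right by 7 → 000000010 = 2
(equivalently, floor(332 / 128))

2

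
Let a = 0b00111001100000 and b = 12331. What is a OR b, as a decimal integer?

15979

a = 00111001100000
12331 = 11000000101011
 OR → 11111001101011 = 15979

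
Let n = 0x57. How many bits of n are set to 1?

5

0x57 = 1010111
Count the 1s: 1 + 1 + 1 + 1 + 1 = 5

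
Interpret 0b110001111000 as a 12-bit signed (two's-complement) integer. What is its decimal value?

-904

pattern = 110001111000 (MSB is 1 ⇒ negative)
Invert: 001110000111, add 1 → 001110001000 = 904, so the value is -904.
(Equivalently: 3192 - 2^12 = 3192 - 4096 = -904.)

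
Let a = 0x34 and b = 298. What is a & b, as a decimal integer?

32

0x34 = 000110100
298 = 100101010
AND → 000100000 = 32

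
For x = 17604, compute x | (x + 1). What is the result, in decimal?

17605

x = 100010011000100 = 17604
x + 1 = 100010011000101
OR    = 100010011000101 = 17605
(x | (x + 1) sets the lowest cleared bit.)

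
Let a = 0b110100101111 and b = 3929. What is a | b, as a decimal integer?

a = 110100101111
3929 = 111101011001
 OR → 111101111111 = 3967

3967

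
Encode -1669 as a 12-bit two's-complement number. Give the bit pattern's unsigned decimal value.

2427

1669 in 12 bits: 011010000101
Invert: 100101111010
Add 1:  100101111011 = 2427
(Check: 2^12 - 1669 = 4096 - 1669 = 2427.)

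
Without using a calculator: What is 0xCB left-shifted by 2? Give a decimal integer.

0xCB = 0011001011
shift left by 2 → 1100101100 = 812
(equivalently, 203 × 2^2 = 203 × 4)

812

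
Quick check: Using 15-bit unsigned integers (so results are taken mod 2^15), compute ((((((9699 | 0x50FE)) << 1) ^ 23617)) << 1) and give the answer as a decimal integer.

28542

9699 = 010010111100011
0x50FE = 101000011111110
→ | → 111010111111111 = 30207
→ << 1 (mod 2^15) → 110101111111110 = 27646
23617 = 101110001000001
→ ^ → 011011110111111 = 14271
→ << 1 (mod 2^15) → 110111101111110 = 28542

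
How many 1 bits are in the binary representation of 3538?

7

3538 = 110111010010
Count the 1s: 1 + 1 + 1 + 1 + 1 + 1 + 1 = 7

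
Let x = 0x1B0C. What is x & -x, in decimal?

x = 1101100001100 = 6924
-x (two's complement) = …0010011110100
AND   = 0000000000100 = 4
(x & -x isolates the lowest set bit of x.)

4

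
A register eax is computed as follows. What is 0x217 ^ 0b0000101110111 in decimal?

864

0x217 = 1000010111
b = 0101110111
XOR → 1101100000 = 864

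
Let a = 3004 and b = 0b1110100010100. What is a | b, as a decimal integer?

3004 = 0101110111100
b = 1110100010100
 OR → 1111110111100 = 8124

8124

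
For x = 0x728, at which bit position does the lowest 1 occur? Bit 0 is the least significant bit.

0x728 = 11100101000
Trailing zeros: 3, so the lowest set bit is bit 3 (value 8).

3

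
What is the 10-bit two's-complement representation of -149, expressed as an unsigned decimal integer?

875

149 in 10 bits: 0010010101
Invert: 1101101010
Add 1:  1101101011 = 875
(Check: 2^10 - 149 = 1024 - 149 = 875.)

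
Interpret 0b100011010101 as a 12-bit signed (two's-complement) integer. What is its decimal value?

-1835

pattern = 100011010101 (MSB is 1 ⇒ negative)
Invert: 011100101010, add 1 → 011100101011 = 1835, so the value is -1835.
(Equivalently: 2261 - 2^12 = 2261 - 4096 = -1835.)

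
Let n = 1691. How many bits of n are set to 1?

1691 = 11010011011
Count the 1s: 1 + 1 + 1 + 1 + 1 + 1 + 1 = 7

7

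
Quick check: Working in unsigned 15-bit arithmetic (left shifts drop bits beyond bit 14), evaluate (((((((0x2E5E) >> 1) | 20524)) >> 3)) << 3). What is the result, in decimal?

0x2E5E = 010111001011110
→ >> 1 → 001011100101111 = 5935
20524 = 101000000101100
→ | → 101011100101111 = 22319
→ >> 3 → 000101011100101 = 2789
→ << 3 (mod 2^15) → 101011100101000 = 22312

22312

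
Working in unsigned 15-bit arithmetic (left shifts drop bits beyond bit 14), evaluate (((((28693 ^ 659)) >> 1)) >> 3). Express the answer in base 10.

1832

28693 = 111000000010101
659 = 000001010010011
→ ^ → 111001010000110 = 29318
→ >> 1 → 011100101000011 = 14659
→ >> 3 → 000011100101000 = 1832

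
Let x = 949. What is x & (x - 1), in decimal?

948

x = 1110110101 = 949
x - 1 = 1110110100
AND   = 1110110100 = 948
(x & (x - 1) clears the lowest set bit of x.)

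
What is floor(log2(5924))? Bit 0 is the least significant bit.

5924 = 1011100100100
The topmost 1 is at position 12 (since 2^12 = 4096 ≤ 5924 < 8192).

12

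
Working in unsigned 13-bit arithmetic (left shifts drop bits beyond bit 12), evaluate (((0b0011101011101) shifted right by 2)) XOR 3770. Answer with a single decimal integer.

3949

0b0011101011101 = 0011101011101
→ shifted right by 2 → 0000111010111 = 471
3770 = 0111010111010
→ XOR → 0111101101101 = 3949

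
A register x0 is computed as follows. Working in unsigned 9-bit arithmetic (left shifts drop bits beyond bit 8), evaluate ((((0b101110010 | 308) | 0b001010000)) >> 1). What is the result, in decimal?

0b101110010 = 101110010
308 = 100110100
→ | → 101110110 = 374
0b001010000 = 001010000
→ | → 101110110 = 374
→ >> 1 → 010111011 = 187

187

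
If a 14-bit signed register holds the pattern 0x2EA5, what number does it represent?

-4443

pattern = 10111010100101 (MSB is 1 ⇒ negative)
Invert: 01000101011010, add 1 → 01000101011011 = 4443, so the value is -4443.
(Equivalently: 11941 - 2^14 = 11941 - 16384 = -4443.)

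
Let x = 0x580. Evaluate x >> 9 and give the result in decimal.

2

0x580 = 10110000000
shift right by 9 → 00000000010 = 2
(equivalently, floor(1408 / 512))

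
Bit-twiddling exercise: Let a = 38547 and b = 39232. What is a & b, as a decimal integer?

38547 = 1001011010010011
39232 = 1001100101000000
AND → 1001000000000000 = 36864

36864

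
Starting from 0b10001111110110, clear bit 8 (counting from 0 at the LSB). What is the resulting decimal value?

x = 10001111110110
bit 8 is currently 1; clear it via x & ~(1 << 8) = x & ~256
→ 10001011110110 = 8950

8950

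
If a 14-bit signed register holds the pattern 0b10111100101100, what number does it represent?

-4308

pattern = 10111100101100 (MSB is 1 ⇒ negative)
Invert: 01000011010011, add 1 → 01000011010100 = 4308, so the value is -4308.
(Equivalently: 12076 - 2^14 = 12076 - 16384 = -4308.)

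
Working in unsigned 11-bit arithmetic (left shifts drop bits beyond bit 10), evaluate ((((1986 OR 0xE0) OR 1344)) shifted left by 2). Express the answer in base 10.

1986 = 11111000010
0xE0 = 00011100000
→ OR → 11111100010 = 2018
1344 = 10101000000
→ OR → 11111100010 = 2018
→ shifted left by 2 (mod 2^11) → 11110001000 = 1928

1928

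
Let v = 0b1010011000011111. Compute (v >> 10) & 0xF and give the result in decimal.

v = 1010011000011111
Shift right by 10: 101001
Mask low 4 bits: 1001 = 9

9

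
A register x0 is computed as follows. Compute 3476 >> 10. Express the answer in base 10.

3476 = 110110010100
shift right by 10 → 000000000011 = 3
(equivalently, floor(3476 / 1024))

3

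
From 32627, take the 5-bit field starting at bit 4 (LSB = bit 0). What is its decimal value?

23

v = 111111101110011
Shift right by 4: 11111110111
Mask low 5 bits: 10111 = 23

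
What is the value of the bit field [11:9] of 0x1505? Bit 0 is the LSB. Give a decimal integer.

2

v = 01010100000101
Shift right by 9: 01010
Mask low 3 bits: 010 = 2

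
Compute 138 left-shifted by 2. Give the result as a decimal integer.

552

138 = 0010001010
shift left by 2 → 1000101000 = 552
(equivalently, 138 × 2^2 = 138 × 4)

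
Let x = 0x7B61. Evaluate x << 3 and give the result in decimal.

252680

0x7B61 = 000111101101100001
shift left by 3 → 111101101100001000 = 252680
(equivalently, 31585 × 2^3 = 31585 × 8)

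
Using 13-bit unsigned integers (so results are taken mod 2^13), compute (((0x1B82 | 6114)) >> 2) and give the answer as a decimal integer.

2040

0x1B82 = 1101110000010
6114 = 1011111100010
→ | → 1111111100010 = 8162
→ >> 2 → 0011111111000 = 2040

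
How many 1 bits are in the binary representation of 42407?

9

42407 = 1010010110100111
Count the 1s: 1 + 1 + 1 + 1 + 1 + 1 + 1 + 1 + 1 = 9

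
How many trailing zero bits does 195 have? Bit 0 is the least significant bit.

0

195 = 11000011
Trailing zeros: 0, so the lowest set bit is bit 0 (value 1).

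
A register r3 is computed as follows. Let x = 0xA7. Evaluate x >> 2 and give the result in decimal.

41

0xA7 = 10100111
shift right by 2 → 00101001 = 41
(equivalently, floor(167 / 4))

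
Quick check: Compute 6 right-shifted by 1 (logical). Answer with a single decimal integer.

6 = 110
shift right by 1 → 011 = 3
(equivalently, floor(6 / 2))

3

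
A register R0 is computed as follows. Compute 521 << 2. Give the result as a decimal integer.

2084

521 = 001000001001
shift left by 2 → 100000100100 = 2084
(equivalently, 521 × 2^2 = 521 × 4)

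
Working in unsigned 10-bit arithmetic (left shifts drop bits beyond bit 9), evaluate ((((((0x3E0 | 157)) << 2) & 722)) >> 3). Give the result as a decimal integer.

0x3E0 = 1111100000
157 = 0010011101
→ | → 1111111101 = 1021
→ << 2 (mod 2^10) → 1111110100 = 1012
722 = 1011010010
→ & → 1011010000 = 720
→ >> 3 → 0001011010 = 90

90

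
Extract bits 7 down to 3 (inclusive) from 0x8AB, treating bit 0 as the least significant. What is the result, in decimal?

v = 0100010101011
Shift right by 3: 0100010101
Mask low 5 bits: 10101 = 21

21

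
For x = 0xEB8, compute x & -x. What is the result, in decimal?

8

x = 111010111000 = 3768
-x (two's complement) = …000101001000
AND   = 000000001000 = 8
(x & -x isolates the lowest set bit of x.)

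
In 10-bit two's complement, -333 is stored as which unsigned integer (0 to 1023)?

333 in 10 bits: 0101001101
Invert: 1010110010
Add 1:  1010110011 = 691
(Check: 2^10 - 333 = 1024 - 333 = 691.)

691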